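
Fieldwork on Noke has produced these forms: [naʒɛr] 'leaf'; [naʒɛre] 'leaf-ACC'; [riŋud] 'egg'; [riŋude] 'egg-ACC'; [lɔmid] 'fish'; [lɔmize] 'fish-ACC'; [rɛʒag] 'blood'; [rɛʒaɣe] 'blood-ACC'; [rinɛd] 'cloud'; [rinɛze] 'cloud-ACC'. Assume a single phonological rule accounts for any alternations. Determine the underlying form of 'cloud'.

The stem for 'cloud' ends in [d] in [rinɛd] but [z] in [rinɛze].
If /d/ were underlying and a rule turned it into [z] before the ACC suffix, 'egg' would also alternate; but it has [d] in both [riŋud] and [riŋude].
So /z/ is underlying, and a rule of word-final hardening — voiced fricatives become stops word-finally — gives [d].

/rinɛz/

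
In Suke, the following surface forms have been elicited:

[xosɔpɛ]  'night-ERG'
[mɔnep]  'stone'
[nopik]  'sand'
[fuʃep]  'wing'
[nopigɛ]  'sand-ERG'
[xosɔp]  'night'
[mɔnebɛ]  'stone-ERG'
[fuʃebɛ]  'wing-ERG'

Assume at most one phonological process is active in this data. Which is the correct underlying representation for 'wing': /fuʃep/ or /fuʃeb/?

/fuʃeb/

'wing' shows [b] ~ [p] at the end of the stem ([fuʃebɛ] vs [fuʃep]).
But 'night' keeps [p] in both environments ([xosɔpɛ], [xosɔp]), so there is no rule changing /p/ to [b] before the ERG suffix.
So /b/ is underlying, and a rule of word-final obstruent devoicing — voiced obstruents become voiceless word-finally — gives [p].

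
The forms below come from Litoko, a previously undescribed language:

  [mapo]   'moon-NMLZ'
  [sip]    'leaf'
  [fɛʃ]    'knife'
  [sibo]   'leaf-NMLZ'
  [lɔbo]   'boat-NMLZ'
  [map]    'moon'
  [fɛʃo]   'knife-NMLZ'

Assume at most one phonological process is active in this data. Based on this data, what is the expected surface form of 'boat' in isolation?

[lɔp]

'leaf' shows [b] ~ [p] at the end of the stem ([sibo] vs [sip]).
But 'moon' keeps [p] in both environments ([mapo], [map]), so there is no rule changing /p/ to [b] before the NMLZ suffix.
Therefore /b/ is basic and [p] is derived by word-final obstruent devoicing (voiced obstruents become voiceless word-finally).
From [lɔbo] the stem 'boat' is /lɔb/; word-finally this yields [lɔp].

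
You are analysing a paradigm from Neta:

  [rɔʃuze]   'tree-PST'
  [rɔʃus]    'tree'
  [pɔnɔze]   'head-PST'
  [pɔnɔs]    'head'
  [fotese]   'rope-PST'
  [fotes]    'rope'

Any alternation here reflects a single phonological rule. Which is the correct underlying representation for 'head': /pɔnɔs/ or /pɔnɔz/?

/pɔnɔz/

In [pɔnɔze] and [pɔnɔs] the final segment of 'head' alternates: [z] ~ [s].
Compare 'rope', with invariant [s] in [fotese] and [fotes]: an analysis with underlying /s/ and a rule producing [z] before the PST suffix would wrongly predict alternation here too.
Therefore /z/ is basic and [s] is derived by word-final obstruent devoicing (voiced obstruents become voiceless word-finally).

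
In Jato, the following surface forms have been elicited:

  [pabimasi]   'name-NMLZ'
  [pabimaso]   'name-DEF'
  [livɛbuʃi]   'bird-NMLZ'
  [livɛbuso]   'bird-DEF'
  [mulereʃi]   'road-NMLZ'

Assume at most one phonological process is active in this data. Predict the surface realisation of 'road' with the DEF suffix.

[mulereso]

'bird' shows [ʃ] ~ [s] at the end of the stem ([livɛbuʃi] vs [livɛbuso]).
Compare 'name', with invariant [s] in [pabimasi] and [pabimaso]: an analysis with underlying /s/ and a rule producing [ʃ] before the NMLZ suffix would wrongly predict alternation here too.
The alternation reflects depalatalization: palato-alveolar /ʃ/ becomes [s] when no front vowel follows. /ʃ/ is underlying.
The one attested form of 'road', [mulereʃi], shows underlying /mulereʃ/. Applying the same rule when no front vowel follows gives [mulereso].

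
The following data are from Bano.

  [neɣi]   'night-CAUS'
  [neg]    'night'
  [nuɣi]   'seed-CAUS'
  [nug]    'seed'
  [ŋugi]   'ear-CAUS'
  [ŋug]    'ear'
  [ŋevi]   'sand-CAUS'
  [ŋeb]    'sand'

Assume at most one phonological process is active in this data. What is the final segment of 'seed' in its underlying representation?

/ɣ/

In [nuɣi] and [nug] the final segment of 'seed' alternates: [ɣ] ~ [g].
If /g/ were underlying and a rule turned it into [ɣ] before the CAUS suffix, 'ear' would also alternate; but it has [g] in both [ŋugi] and [ŋug].
The underlying segment must be /ɣ/; voiced fricatives become stops word-finally, yielding [g] there.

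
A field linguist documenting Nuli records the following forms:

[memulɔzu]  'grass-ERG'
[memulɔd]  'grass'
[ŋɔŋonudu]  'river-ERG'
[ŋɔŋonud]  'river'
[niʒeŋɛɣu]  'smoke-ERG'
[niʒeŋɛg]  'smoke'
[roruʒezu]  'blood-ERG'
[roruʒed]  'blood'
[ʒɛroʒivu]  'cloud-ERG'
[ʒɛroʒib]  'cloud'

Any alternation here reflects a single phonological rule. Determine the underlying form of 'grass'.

The stem for 'grass' ends in [z] in [memulɔzu] but [d] in [memulɔd].
But 'river' keeps [d] in both environments ([ŋɔŋonudu], [ŋɔŋonud]), so there is no rule changing /d/ to [z] before the ERG suffix.
So /z/ is underlying, and a rule of word-final hardening — voiced fricatives become stops word-finally — gives [d].
Hence 'grass' is /memulɔz/ underlyingly.

/memulɔz/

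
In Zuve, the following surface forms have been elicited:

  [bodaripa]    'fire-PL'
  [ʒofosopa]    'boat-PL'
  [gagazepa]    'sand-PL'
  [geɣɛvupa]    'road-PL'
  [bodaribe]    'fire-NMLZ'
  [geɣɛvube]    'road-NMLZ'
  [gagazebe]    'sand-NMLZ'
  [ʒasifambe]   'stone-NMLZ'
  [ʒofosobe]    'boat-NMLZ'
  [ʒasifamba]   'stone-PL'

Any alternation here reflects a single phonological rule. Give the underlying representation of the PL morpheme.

/-pa/

The PL suffix surfaces as [-ba] and [-pa], depending on the final segment of the stem.
The NMLZ suffix, which begins with [b], is invariant after every stem; so [b] is not altered by any rule here.
So the underlying form is /-pa/, and voiceless stops become voiced after a nasal.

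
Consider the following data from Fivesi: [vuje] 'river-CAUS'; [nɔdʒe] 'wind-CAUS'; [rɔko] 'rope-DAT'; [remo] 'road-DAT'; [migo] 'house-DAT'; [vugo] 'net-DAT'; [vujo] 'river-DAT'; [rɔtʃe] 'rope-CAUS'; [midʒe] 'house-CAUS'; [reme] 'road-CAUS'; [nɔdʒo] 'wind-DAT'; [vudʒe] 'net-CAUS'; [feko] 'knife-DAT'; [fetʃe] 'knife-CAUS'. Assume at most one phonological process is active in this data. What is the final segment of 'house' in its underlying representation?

The root 'house' surfaces as [midʒe] and [migo], with a stem-final [dʒ] ~ [g] alternation.
The stem 'wind' ([nɔdʒe], [nɔdʒo]) shows [dʒ] unchanged in both environments, so [dʒ] cannot be basic with [g] derived before the DAT suffix.
Therefore /g/ is basic and [dʒ] is derived by palatalization before a front vowel (/k/ and /g/ become palato-alveolar [tʃ] and [dʒ] before a front vowel).

/g/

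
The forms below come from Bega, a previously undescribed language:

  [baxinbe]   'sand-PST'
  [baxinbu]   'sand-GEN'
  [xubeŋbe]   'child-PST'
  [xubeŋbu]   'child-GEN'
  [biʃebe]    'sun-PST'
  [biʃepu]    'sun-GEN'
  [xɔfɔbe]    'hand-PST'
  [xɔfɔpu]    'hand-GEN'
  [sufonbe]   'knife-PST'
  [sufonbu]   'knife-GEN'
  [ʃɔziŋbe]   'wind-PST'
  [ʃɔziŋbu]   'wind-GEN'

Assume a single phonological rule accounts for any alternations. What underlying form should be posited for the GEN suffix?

/-pu/

The GEN morpheme has two allomorphs, [-bu] and [-pu].
The PST suffix, which begins with [b], is invariant after every stem; so [b] is not altered by any rule here.
The GEN suffix is therefore /-pu/ underlyingly, with post-nasal voicing: voiceless stops become voiced after a nasal.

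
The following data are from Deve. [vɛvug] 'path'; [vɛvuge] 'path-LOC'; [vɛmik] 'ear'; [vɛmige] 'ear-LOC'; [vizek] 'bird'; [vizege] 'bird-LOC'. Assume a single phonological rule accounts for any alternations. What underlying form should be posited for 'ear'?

The stem for 'ear' ends in [k] in [vɛmik] but [g] in [vɛmige].
If /g/ were underlying and a rule turned it into [k] in isolation, 'path' would also alternate; but it has [g] in both [vɛvug] and [vɛvuge].
So /k/ is underlying, and a rule of intervocalic voicing — voiceless stops become voiced between vowels — gives [g].

/vɛmik/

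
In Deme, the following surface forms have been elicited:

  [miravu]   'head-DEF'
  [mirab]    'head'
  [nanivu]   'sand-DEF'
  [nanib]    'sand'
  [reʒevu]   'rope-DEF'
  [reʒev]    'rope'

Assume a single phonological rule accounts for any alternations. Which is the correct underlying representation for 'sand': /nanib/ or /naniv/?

/nanib/

The root 'sand' surfaces as [nanivu] and [nanib], with a stem-final [v] ~ [b] alternation.
The stem 'rope' ([reʒevu], [reʒev]) shows [v] unchanged in both environments, so [v] cannot be basic with [b] derived in isolation.
Therefore /b/ is basic and [v] is derived by intervocalic spirantization (voiced stops become fricatives between vowels).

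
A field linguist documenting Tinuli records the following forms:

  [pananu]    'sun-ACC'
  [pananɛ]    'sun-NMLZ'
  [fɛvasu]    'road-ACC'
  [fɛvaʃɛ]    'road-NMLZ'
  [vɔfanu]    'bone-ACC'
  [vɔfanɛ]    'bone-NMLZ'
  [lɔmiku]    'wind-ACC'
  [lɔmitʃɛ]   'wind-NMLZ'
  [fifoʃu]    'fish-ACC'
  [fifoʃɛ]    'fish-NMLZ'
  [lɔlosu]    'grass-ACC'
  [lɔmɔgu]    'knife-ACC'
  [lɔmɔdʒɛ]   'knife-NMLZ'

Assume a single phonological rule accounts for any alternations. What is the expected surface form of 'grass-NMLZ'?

In [fɛvasu] and [fɛvaʃɛ] the final segment of 'road' alternates: [s] ~ [ʃ].
But 'fish' keeps [ʃ] in both environments ([fifoʃu], [fifoʃɛ]), so there is no rule changing /ʃ/ to [s] before the ACC suffix.
Therefore /s/ is basic and [ʃ] is derived by palatalization before a front vowel (/k/, /g/ and /s/ become palato-alveolar [tʃ], [dʒ] and [ʃ] before a front vowel).
From [lɔlosu] the stem 'grass' is /lɔlos/; before a front vowel this yields [lɔloʃɛ].

[lɔloʃɛ]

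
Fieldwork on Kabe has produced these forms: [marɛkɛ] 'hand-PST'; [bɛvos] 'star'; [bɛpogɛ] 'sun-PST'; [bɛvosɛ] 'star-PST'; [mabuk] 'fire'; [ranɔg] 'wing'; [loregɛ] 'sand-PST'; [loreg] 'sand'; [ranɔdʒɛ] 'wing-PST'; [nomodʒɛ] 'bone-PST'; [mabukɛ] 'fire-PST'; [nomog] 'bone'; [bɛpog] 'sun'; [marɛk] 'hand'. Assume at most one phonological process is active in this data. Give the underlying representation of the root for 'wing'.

/ranɔdʒ/

The root 'wing' surfaces as [ranɔdʒɛ] and [ranɔg], with a stem-final [dʒ] ~ [g] alternation.
Compare 'sun', with invariant [g] in [bɛpogɛ] and [bɛpog]: an analysis with underlying /g/ and a rule producing [dʒ] before the PST suffix would wrongly predict alternation here too.
Therefore /dʒ/ is basic and [g] is derived by depalatalization (palato-alveolar /dʒ/ becomes [g] when no front vowel follows).
So 'wing' = /ranɔdʒ/.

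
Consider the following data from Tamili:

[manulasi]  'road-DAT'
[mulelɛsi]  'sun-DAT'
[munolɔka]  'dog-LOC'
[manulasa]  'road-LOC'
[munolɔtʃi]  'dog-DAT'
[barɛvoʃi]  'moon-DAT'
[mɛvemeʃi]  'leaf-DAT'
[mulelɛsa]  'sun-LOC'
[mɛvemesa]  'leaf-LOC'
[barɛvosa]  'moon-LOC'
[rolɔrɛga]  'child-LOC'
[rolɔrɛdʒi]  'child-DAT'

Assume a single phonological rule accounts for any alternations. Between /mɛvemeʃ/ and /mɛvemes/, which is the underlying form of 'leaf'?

/mɛvemeʃ/

The root 'leaf' surfaces as [mɛvemeʃi] and [mɛvemesa], with a stem-final [ʃ] ~ [s] alternation.
The stem 'road' ([manulasi], [manulasa]) shows [s] unchanged in both environments, so [s] cannot be basic with [ʃ] derived before the DAT suffix.
So /ʃ/ is underlying, and a rule of depalatalization — palato-alveolar /tʃ/, /dʒ/ and /ʃ/ become [k], [g] and [s] when no front vowel follows — gives [s].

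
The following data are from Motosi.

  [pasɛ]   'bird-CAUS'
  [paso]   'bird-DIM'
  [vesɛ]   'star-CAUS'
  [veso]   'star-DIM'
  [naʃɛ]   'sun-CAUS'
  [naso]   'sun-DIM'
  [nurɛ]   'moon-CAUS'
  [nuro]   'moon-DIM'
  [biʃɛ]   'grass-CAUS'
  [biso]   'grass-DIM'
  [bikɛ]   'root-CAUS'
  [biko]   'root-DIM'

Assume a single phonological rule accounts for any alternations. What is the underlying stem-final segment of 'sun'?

/ʃ/

The stem for 'sun' ends in [ʃ] in [naʃɛ] but [s] in [naso].
If /s/ were underlying and a rule turned it into [ʃ] before the CAUS suffix, 'star' would also alternate; but it has [s] in both [vesɛ] and [veso].
The underlying segment must be /ʃ/; palato-alveolar /ʃ/ becomes [s] when no front vowel follows, yielding [s] there.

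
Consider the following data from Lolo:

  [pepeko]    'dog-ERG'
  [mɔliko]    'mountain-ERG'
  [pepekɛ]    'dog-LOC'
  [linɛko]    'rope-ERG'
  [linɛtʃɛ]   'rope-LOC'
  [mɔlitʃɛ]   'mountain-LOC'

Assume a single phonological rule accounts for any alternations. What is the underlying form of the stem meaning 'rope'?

/linɛtʃ/

The stem for 'rope' ends in [k] in [linɛko] but [tʃ] in [linɛtʃɛ].
If /k/ were underlying and a rule turned it into [tʃ] before the LOC suffix, 'dog' would also alternate; but it has [k] in both [pepeko] and [pepekɛ].
The alternation reflects depalatalization: palato-alveolar /tʃ/ becomes [k] when no front vowel follows. /tʃ/ is underlying.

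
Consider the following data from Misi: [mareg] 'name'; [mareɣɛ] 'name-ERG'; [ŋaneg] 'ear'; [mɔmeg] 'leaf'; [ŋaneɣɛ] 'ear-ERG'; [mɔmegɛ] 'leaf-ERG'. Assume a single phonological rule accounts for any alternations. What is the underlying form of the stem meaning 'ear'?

'ear' shows [g] ~ [ɣ] at the end of the stem ([ŋaneg] vs [ŋaneɣɛ]).
If /g/ were underlying and a rule turned it into [ɣ] before the ERG suffix, 'leaf' would also alternate; but it has [g] in both [mɔmeg] and [mɔmegɛ].
So /ɣ/ is underlying, and a rule of word-final hardening — voiced fricatives become stops word-finally — gives [g].

/ŋaneɣ/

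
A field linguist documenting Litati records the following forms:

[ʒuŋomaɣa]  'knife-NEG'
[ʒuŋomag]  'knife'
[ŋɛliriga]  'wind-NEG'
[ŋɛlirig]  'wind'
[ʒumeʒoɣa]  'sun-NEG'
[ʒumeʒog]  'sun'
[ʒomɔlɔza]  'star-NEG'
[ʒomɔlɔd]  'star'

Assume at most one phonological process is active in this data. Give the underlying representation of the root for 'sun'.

In [ʒumeʒoɣa] and [ʒumeʒog] the final segment of 'sun' alternates: [ɣ] ~ [g].
Compare 'wind', with invariant [g] in [ŋɛliriga] and [ŋɛlirig]: an analysis with underlying /g/ and a rule producing [ɣ] before the NEG suffix would wrongly predict alternation here too.
The underlying segment must be /ɣ/; voiced fricatives become stops word-finally, yielding [g] there.

/ʒumeʒoɣ/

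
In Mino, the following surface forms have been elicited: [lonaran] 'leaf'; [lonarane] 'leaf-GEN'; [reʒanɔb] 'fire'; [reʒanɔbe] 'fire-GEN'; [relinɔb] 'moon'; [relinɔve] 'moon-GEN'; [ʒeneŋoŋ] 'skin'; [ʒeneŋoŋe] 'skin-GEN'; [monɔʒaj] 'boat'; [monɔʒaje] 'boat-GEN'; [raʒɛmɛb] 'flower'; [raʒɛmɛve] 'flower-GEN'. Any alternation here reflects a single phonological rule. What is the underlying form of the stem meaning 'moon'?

The stem for 'moon' ends in [b] in [relinɔb] but [v] in [relinɔve].
Compare 'fire', with invariant [b] in [reʒanɔb] and [reʒanɔbe]: an analysis with underlying /b/ and a rule producing [v] before the GEN suffix would wrongly predict alternation here too.
Therefore /v/ is basic and [b] is derived by word-final hardening (voiced fricatives become stops word-finally).
Hence 'moon' is /relinɔv/ underlyingly.

/relinɔv/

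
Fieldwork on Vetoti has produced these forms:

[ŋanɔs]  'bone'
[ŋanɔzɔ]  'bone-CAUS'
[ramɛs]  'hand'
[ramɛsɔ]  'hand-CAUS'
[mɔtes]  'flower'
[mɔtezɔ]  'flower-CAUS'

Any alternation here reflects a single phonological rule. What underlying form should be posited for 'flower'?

In [mɔtes] and [mɔtezɔ] the final segment of 'flower' alternates: [s] ~ [z].
If /s/ were underlying and a rule turned it into [z] before the CAUS suffix, 'hand' would also alternate; but it has [s] in both [ramɛs] and [ramɛsɔ].
Therefore /z/ is basic and [s] is derived by word-final obstruent devoicing (voiced obstruents become voiceless word-finally).
The underlying form of 'flower' is therefore /mɔtez/.

/mɔtez/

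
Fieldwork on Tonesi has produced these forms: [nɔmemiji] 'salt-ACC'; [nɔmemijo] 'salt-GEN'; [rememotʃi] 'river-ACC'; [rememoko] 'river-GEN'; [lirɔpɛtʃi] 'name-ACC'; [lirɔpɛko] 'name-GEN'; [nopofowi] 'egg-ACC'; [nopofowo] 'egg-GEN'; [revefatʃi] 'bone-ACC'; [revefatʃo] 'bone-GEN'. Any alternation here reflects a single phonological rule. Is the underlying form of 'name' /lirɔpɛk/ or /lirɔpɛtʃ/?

/lirɔpɛk/

'name' shows [tʃ] ~ [k] at the end of the stem ([lirɔpɛtʃi] vs [lirɔpɛko]).
The stem 'bone' ([revefatʃi], [revefatʃo]) shows [tʃ] unchanged in both environments, so [tʃ] cannot be basic with [k] derived before the GEN suffix.
The underlying segment must be /k/; /k/ becomes palato-alveolar [tʃ] before a front vowel, yielding [tʃ] there.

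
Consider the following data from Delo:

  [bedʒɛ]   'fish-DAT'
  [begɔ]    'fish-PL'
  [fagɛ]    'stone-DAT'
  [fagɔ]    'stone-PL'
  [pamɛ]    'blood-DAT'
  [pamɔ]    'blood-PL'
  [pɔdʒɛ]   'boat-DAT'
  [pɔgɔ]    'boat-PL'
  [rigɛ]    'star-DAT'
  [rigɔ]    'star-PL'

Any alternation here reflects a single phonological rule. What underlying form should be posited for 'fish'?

/bedʒ/

The root 'fish' surfaces as [bedʒɛ] and [begɔ], with a stem-final [dʒ] ~ [g] alternation.
If /g/ were underlying and a rule turned it into [dʒ] before the DAT suffix, 'star' would also alternate; but it has [g] in both [rigɛ] and [rigɔ].
So /dʒ/ is underlying, and a rule of depalatalization — palato-alveolar /dʒ/ becomes [g] when no front vowel follows — gives [g].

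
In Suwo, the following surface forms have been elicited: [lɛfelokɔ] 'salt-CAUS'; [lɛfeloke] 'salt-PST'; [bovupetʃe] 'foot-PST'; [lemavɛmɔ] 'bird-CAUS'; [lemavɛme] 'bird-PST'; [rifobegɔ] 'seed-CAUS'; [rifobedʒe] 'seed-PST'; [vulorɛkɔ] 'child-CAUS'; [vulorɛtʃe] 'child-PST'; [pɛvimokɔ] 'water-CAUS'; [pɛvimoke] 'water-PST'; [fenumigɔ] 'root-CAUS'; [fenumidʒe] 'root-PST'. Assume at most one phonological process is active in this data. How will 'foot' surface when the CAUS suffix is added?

In [vulorɛkɔ] and [vulorɛtʃe] the final segment of 'child' alternates: [k] ~ [tʃ].
The stem 'salt' ([lɛfelokɔ], [lɛfeloke]) shows [k] unchanged in both environments, so [k] cannot be basic with [tʃ] derived before the PST suffix.
The alternation reflects depalatalization: palato-alveolar /tʃ/ and /dʒ/ become [k] and [g] when no front vowel follows. /tʃ/ is underlying.
The one attested form of 'foot', [bovupetʃe], shows underlying /bovupetʃ/. Applying the same rule when no front vowel follows gives [bovupekɔ].

[bovupekɔ]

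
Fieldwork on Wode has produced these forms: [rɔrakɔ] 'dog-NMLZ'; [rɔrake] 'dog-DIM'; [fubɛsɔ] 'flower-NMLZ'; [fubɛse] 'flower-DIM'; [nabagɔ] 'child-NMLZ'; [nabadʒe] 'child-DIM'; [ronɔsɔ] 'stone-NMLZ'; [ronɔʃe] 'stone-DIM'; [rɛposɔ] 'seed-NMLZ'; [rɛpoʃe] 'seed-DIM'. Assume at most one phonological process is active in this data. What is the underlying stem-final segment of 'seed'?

/ʃ/

The stem for 'seed' ends in [s] in [rɛposɔ] but [ʃ] in [rɛpoʃe].
Compare 'flower', with invariant [s] in [fubɛsɔ] and [fubɛse]: an analysis with underlying /s/ and a rule producing [ʃ] before the DIM suffix would wrongly predict alternation here too.
The underlying segment must be /ʃ/; palato-alveolar /dʒ/ and /ʃ/ become [g] and [s] when no front vowel follows, yielding [s] there.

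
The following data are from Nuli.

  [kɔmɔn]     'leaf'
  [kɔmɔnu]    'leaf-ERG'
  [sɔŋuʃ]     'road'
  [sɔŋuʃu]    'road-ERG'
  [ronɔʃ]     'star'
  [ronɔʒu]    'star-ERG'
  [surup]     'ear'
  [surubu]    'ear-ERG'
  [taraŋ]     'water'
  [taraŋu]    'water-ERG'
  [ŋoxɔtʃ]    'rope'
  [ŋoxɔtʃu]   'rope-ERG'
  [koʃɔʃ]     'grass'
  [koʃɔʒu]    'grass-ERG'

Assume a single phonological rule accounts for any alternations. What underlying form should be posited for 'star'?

/ronɔʒ/

The stem for 'star' ends in [ʃ] in [ronɔʃ] but [ʒ] in [ronɔʒu].
Compare 'road', with invariant [ʃ] in [sɔŋuʃ] and [sɔŋuʃu]: an analysis with underlying /ʃ/ and a rule producing [ʒ] before the ERG suffix would wrongly predict alternation here too.
Therefore /ʒ/ is basic and [ʃ] is derived by word-final obstruent devoicing (voiced obstruents become voiceless word-finally).
The underlying form of 'star' is therefore /ronɔʒ/.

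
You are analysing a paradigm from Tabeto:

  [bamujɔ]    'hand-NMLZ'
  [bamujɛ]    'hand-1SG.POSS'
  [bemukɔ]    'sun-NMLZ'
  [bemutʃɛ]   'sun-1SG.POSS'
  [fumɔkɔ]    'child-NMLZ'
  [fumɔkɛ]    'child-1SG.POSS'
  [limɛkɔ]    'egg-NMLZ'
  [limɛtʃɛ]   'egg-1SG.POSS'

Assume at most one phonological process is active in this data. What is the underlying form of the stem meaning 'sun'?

/bemutʃ/

The root 'sun' surfaces as [bemukɔ] and [bemutʃɛ], with a stem-final [k] ~ [tʃ] alternation.
Compare 'child', with invariant [k] in [fumɔkɔ] and [fumɔkɛ]: an analysis with underlying /k/ and a rule producing [tʃ] before the 1SG.POSS suffix would wrongly predict alternation here too.
The alternation reflects depalatalization: palato-alveolar /tʃ/ becomes [k] when no front vowel follows. /tʃ/ is underlying.
Hence 'sun' is /bemutʃ/ underlyingly.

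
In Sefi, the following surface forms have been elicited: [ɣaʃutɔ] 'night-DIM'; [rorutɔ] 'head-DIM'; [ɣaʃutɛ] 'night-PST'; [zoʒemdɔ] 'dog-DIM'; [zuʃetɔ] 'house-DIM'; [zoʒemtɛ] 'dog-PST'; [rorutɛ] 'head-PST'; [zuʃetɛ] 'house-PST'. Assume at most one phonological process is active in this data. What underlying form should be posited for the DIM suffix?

The DIM suffix surfaces as [-dɔ] and [-tɔ], depending on the final segment of the stem.
The PST suffix, which begins with [t], is invariant after every stem; so [t] is not altered by any rule here.
The DIM suffix is therefore /-dɔ/ underlyingly, with post-vocalic devoicing: voiced stops become voiceless after a vowel.

/-dɔ/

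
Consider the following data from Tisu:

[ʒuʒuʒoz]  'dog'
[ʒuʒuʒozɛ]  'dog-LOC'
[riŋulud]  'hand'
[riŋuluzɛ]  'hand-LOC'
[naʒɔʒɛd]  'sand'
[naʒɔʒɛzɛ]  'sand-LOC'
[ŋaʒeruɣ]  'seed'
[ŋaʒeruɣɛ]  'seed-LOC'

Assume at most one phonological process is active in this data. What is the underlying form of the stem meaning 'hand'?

/riŋulud/

The stem for 'hand' ends in [d] in [riŋulud] but [z] in [riŋuluzɛ].
Compare 'dog', with invariant [z] in [ʒuʒuʒoz] and [ʒuʒuʒozɛ]: an analysis with underlying /z/ and a rule producing [d] in isolation would wrongly predict alternation here too.
The alternation reflects intervocalic spirantization: voiced stops become fricatives between vowels. /d/ is underlying.
The underlying form of 'hand' is therefore /riŋulud/.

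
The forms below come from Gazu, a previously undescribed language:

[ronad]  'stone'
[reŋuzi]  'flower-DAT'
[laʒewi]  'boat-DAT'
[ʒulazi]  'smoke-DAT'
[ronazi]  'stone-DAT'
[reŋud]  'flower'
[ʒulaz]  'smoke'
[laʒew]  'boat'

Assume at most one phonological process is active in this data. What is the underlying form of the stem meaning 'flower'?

In [reŋud] and [reŋuzi] the final segment of 'flower' alternates: [d] ~ [z].
The stem 'smoke' ([ʒulaz], [ʒulazi]) shows [z] unchanged in both environments, so [z] cannot be basic with [d] derived in isolation.
So /d/ is underlying, and a rule of intervocalic spirantization — voiced stops become fricatives between vowels — gives [z].

/reŋud/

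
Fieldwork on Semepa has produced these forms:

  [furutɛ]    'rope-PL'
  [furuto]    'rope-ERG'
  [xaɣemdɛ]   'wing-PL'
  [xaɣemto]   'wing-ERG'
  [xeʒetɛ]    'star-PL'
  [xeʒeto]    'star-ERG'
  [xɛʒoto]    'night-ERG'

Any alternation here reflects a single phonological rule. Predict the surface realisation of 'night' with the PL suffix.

The PL morpheme has two allomorphs, [-dɛ] and [-tɛ].
By contrast the ERG suffix keeps its initial [t] throughout — that segment must be underlying.
The PL suffix is therefore /-dɛ/ underlyingly, with post-vocalic devoicing: voiced stops become voiceless after a vowel.
After 'night', which ends in a vowel, the suffix surfaces as [-tɛ], giving [xɛʒotɛ].

[xɛʒotɛ]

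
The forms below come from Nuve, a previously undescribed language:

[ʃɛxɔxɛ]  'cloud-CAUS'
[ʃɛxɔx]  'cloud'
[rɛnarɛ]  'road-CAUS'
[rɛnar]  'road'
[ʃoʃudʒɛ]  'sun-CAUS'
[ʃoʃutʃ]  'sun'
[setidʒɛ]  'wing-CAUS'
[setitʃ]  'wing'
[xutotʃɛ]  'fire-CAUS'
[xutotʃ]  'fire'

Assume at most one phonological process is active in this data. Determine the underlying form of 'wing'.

/setidʒ/

In [setidʒɛ] and [setitʃ] the final segment of 'wing' alternates: [dʒ] ~ [tʃ].
Compare 'fire', with invariant [tʃ] in [xutotʃɛ] and [xutotʃ]: an analysis with underlying /tʃ/ and a rule producing [dʒ] before the CAUS suffix would wrongly predict alternation here too.
The underlying segment must be /dʒ/; voiced obstruents become voiceless word-finally, yielding [tʃ] there.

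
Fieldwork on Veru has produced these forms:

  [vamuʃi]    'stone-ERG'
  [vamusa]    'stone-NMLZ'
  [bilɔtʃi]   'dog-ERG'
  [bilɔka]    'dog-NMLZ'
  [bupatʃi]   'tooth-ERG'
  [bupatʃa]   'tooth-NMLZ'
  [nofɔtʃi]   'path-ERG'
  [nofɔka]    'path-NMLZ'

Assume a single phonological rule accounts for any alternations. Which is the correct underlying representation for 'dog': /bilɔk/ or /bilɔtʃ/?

/bilɔk/

The stem for 'dog' ends in [tʃ] in [bilɔtʃi] but [k] in [bilɔka].
But 'tooth' keeps [tʃ] in both environments ([bupatʃi], [bupatʃa]), so there is no rule changing /tʃ/ to [k] before the NMLZ suffix.
Therefore /k/ is basic and [tʃ] is derived by palatalization before a front vowel (/k/ and /s/ become palato-alveolar [tʃ] and [ʃ] before a front vowel).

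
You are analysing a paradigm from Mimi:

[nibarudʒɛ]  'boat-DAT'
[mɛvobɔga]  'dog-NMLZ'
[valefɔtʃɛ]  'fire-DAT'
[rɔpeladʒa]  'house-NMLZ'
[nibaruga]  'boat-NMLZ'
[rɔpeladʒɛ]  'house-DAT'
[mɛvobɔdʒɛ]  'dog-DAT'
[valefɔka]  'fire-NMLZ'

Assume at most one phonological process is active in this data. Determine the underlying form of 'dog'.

In [mɛvobɔdʒɛ] and [mɛvobɔga] the final segment of 'dog' alternates: [dʒ] ~ [g].
But 'house' keeps [dʒ] in both environments ([rɔpeladʒɛ], [rɔpeladʒa]), so there is no rule changing /dʒ/ to [g] before the NMLZ suffix.
The alternation reflects palatalization before a front vowel: /k/ and /g/ become palato-alveolar [tʃ] and [dʒ] before a front vowel. /g/ is underlying.
The underlying form of 'dog' is therefore /mɛvobɔg/.

/mɛvobɔg/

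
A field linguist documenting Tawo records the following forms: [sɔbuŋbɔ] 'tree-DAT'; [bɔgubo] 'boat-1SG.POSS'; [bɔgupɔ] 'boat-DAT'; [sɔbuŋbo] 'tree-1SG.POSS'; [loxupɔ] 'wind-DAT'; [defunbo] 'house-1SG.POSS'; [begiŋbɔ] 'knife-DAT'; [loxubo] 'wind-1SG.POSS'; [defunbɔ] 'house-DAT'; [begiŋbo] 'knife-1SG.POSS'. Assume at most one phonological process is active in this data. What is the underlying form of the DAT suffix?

/-pɔ/

The DAT morpheme has two allomorphs, [-bɔ] and [-pɔ].
The 1SG.POSS suffix, which begins with [b], is invariant after every stem; so [b] is not altered by any rule here.
The DAT suffix is therefore /-pɔ/ underlyingly, with post-nasal voicing: voiceless stops become voiced after a nasal.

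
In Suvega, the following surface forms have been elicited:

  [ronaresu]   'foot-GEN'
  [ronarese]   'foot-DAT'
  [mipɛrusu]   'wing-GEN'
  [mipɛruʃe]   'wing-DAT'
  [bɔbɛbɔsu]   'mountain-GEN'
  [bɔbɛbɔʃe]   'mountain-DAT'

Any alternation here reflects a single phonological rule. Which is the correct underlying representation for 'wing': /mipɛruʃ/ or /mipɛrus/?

/mipɛruʃ/

In [mipɛrusu] and [mipɛruʃe] the final segment of 'wing' alternates: [s] ~ [ʃ].
If /s/ were underlying and a rule turned it into [ʃ] before the DAT suffix, 'foot' would also alternate; but it has [s] in both [ronaresu] and [ronarese].
The alternation reflects depalatalization: palato-alveolar /ʃ/ becomes [s] when no front vowel follows. /ʃ/ is underlying.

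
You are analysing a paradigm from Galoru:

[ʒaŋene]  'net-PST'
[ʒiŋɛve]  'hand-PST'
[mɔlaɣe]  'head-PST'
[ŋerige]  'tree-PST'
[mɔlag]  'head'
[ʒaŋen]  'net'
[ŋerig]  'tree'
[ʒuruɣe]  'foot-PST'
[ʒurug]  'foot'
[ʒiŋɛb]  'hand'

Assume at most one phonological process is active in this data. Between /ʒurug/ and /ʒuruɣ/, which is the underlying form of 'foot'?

/ʒuruɣ/

The root 'foot' surfaces as [ʒurug] and [ʒuruɣe], with a stem-final [g] ~ [ɣ] alternation.
But 'tree' keeps [g] in both environments ([ŋerig], [ŋerige]), so there is no rule changing /g/ to [ɣ] before the PST suffix.
Therefore /ɣ/ is basic and [g] is derived by word-final hardening (voiced fricatives become stops word-finally).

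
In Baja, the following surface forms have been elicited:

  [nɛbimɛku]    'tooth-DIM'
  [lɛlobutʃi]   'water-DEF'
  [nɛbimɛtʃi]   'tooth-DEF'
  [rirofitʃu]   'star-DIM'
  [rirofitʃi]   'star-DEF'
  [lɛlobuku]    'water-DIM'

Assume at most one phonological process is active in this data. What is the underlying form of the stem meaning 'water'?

The stem for 'water' ends in [tʃ] in [lɛlobutʃi] but [k] in [lɛlobuku].
But 'star' keeps [tʃ] in both environments ([rirofitʃi], [rirofitʃu]), so there is no rule changing /tʃ/ to [k] before the DIM suffix.
The alternation reflects palatalization before a front vowel: /k/ becomes palato-alveolar [tʃ] before a front vowel. /k/ is underlying.
So 'water' = /lɛlobuk/.

/lɛlobuk/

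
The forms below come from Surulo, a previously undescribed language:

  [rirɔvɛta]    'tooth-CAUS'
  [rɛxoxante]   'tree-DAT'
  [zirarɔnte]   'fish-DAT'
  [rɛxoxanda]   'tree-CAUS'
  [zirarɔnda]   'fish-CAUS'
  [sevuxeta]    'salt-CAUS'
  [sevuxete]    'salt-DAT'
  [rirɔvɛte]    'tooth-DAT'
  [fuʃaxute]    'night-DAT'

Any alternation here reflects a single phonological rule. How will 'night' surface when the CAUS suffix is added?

The CAUS suffix surfaces as [-da] and [-ta], depending on the final segment of the stem.
By contrast the DAT suffix keeps its initial [t] throughout — that segment must be underlying.
So the underlying form is /-da/, and voiced stops become voiceless after a vowel.
After 'night', which ends in a vowel, the suffix surfaces as [-ta], giving [fuʃaxuta].

[fuʃaxuta]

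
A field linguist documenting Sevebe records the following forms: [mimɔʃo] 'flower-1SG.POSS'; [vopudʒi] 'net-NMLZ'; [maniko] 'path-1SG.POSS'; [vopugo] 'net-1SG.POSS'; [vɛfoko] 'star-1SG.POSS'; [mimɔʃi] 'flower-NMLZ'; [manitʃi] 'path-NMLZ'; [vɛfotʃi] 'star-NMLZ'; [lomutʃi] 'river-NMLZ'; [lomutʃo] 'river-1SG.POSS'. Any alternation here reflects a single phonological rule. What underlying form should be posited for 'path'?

The stem for 'path' ends in [k] in [maniko] but [tʃ] in [manitʃi].
But 'river' keeps [tʃ] in both environments ([lomutʃo], [lomutʃi]), so there is no rule changing /tʃ/ to [k] before the 1SG.POSS suffix.
The alternation reflects palatalization before a front vowel: /k/ and /g/ become palato-alveolar [tʃ] and [dʒ] before a front vowel. /k/ is underlying.
The underlying form of 'path' is therefore /manik/.

/manik/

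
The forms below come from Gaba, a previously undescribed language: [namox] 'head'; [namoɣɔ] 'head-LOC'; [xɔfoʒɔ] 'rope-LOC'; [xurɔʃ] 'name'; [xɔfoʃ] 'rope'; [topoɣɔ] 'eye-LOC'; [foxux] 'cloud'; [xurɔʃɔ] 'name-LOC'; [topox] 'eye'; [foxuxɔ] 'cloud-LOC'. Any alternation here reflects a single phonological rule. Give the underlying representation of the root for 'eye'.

The root 'eye' surfaces as [topoɣɔ] and [topox], with a stem-final [ɣ] ~ [x] alternation.
The stem 'cloud' ([foxuxɔ], [foxux]) shows [x] unchanged in both environments, so [x] cannot be basic with [ɣ] derived before the LOC suffix.
The alternation reflects word-final obstruent devoicing: voiced obstruents become voiceless word-finally. /ɣ/ is underlying.

/topoɣ/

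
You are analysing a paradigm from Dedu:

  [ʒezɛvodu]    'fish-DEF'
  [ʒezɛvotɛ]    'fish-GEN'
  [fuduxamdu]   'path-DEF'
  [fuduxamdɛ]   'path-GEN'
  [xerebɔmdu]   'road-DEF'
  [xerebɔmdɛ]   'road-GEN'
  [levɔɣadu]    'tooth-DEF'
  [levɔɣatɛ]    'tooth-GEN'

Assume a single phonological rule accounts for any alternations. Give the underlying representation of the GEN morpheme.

/-tɛ/

The GEN morpheme has two allomorphs, [-dɛ] and [-tɛ].
The DEF suffix, which begins with [d], is invariant after every stem; so [d] is not altered by any rule here.
The GEN suffix is therefore /-tɛ/ underlyingly, with post-nasal voicing: voiceless stops become voiced after a nasal.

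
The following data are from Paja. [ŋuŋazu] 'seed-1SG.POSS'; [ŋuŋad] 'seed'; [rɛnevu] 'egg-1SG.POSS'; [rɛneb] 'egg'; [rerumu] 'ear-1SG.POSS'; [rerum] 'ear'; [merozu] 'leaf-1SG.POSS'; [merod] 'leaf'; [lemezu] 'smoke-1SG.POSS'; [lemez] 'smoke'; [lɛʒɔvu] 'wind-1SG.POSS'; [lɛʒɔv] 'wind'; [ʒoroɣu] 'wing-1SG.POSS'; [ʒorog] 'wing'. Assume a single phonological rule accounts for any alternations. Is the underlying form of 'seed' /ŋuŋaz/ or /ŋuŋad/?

The root 'seed' surfaces as [ŋuŋazu] and [ŋuŋad], with a stem-final [z] ~ [d] alternation.
If /z/ were underlying and a rule turned it into [d] in isolation, 'smoke' would also alternate; but it has [z] in both [lemezu] and [lemez].
The underlying segment must be /d/; voiced stops become fricatives between vowels, yielding [z] there.

/ŋuŋad/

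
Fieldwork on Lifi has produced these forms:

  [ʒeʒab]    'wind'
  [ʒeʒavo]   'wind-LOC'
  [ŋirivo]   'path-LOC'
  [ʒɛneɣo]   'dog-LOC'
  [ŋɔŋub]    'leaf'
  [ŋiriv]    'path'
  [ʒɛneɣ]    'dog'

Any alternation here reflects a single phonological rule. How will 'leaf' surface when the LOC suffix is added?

[ŋɔŋuvo]

In [ʒeʒab] and [ʒeʒavo] the final segment of 'wind' alternates: [b] ~ [v].
But 'path' keeps [v] in both environments ([ŋiriv], [ŋirivo]), so there is no rule changing /v/ to [b] in isolation.
So /b/ is underlying, and a rule of intervocalic spirantization — voiced stops become fricatives between vowels — gives [v].
From [ŋɔŋub] the stem 'leaf' is /ŋɔŋub/; between vowels this yields [ŋɔŋuvo].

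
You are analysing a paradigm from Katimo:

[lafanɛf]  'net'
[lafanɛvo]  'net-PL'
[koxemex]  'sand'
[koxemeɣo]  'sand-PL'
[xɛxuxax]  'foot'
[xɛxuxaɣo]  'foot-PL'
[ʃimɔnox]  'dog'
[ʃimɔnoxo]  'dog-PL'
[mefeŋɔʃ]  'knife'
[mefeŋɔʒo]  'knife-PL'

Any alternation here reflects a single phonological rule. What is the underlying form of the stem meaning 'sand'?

The stem for 'sand' ends in [x] in [koxemex] but [ɣ] in [koxemeɣo].
Compare 'dog', with invariant [x] in [ʃimɔnox] and [ʃimɔnoxo]: an analysis with underlying /x/ and a rule producing [ɣ] before the PL suffix would wrongly predict alternation here too.
The alternation reflects word-final obstruent devoicing: voiced obstruents become voiceless word-finally. /ɣ/ is underlying.

/koxemeɣ/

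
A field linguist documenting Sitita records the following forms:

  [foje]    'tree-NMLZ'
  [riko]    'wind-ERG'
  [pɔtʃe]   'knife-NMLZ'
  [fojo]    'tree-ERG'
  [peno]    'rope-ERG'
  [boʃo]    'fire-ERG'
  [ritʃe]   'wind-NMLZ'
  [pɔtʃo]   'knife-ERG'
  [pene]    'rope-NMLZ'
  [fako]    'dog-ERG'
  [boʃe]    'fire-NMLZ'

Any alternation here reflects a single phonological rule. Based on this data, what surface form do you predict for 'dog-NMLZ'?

'wind' shows [k] ~ [tʃ] at the end of the stem ([riko] vs [ritʃe]).
But 'knife' keeps [tʃ] in both environments ([pɔtʃo], [pɔtʃe]), so there is no rule changing /tʃ/ to [k] before the ERG suffix.
The alternation reflects palatalization before a front vowel: /k/ becomes palato-alveolar [tʃ] before a front vowel. /k/ is underlying.
The one attested form of 'dog', [fako], shows underlying /fak/. Applying the same rule before a front vowel gives [fatʃe].

[fatʃe]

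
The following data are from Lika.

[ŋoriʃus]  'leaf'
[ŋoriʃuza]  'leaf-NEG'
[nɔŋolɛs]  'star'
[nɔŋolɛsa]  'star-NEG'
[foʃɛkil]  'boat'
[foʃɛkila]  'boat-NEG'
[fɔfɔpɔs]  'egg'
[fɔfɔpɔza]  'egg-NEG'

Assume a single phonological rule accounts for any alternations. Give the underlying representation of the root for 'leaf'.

/ŋoriʃuz/

'leaf' shows [s] ~ [z] at the end of the stem ([ŋoriʃus] vs [ŋoriʃuza]).
The stem 'star' ([nɔŋolɛs], [nɔŋolɛsa]) shows [s] unchanged in both environments, so [s] cannot be basic with [z] derived before the NEG suffix.
So /z/ is underlying, and a rule of word-final obstruent devoicing — voiced obstruents become voiceless word-finally — gives [s].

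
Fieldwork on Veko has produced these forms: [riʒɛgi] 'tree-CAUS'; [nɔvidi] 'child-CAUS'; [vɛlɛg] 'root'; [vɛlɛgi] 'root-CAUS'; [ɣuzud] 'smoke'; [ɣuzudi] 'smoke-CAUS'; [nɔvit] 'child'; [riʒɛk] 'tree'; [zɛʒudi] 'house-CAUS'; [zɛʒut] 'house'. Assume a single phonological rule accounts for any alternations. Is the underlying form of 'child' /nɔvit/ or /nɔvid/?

The stem for 'child' ends in [d] in [nɔvidi] but [t] in [nɔvit].
Compare 'smoke', with invariant [d] in [ɣuzudi] and [ɣuzud]: an analysis with underlying /d/ and a rule producing [t] in isolation would wrongly predict alternation here too.
Therefore /t/ is basic and [d] is derived by intervocalic voicing (voiceless stops become voiced between vowels).

/nɔvit/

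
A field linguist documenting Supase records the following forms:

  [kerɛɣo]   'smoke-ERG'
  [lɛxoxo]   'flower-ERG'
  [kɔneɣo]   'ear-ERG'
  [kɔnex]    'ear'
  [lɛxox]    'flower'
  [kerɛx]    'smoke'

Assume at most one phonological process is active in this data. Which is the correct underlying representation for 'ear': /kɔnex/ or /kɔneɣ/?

/kɔneɣ/

The stem for 'ear' ends in [x] in [kɔnex] but [ɣ] in [kɔneɣo].
Compare 'flower', with invariant [x] in [lɛxox] and [lɛxoxo]: an analysis with underlying /x/ and a rule producing [ɣ] before the ERG suffix would wrongly predict alternation here too.
Therefore /ɣ/ is basic and [x] is derived by word-final obstruent devoicing (voiced obstruents become voiceless word-finally).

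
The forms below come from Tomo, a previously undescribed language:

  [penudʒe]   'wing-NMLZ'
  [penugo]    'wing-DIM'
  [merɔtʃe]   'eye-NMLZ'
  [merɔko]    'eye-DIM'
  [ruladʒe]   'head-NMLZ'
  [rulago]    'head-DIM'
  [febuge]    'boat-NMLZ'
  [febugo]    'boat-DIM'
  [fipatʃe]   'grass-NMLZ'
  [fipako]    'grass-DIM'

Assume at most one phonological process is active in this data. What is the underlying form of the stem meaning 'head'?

/ruladʒ/

The stem for 'head' ends in [dʒ] in [ruladʒe] but [g] in [rulago].
But 'boat' keeps [g] in both environments ([febuge], [febugo]), so there is no rule changing /g/ to [dʒ] before the NMLZ suffix.
The underlying segment must be /dʒ/; palato-alveolar /tʃ/ and /dʒ/ become [k] and [g] when no front vowel follows, yielding [g] there.
The underlying form of 'head' is therefore /ruladʒ/.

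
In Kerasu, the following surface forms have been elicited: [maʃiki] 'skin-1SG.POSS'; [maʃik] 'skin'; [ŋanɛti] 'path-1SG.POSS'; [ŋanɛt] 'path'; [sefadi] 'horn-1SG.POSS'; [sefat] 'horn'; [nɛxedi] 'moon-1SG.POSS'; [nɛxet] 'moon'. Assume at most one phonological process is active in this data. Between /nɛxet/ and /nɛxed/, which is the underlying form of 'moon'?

The root 'moon' surfaces as [nɛxedi] and [nɛxet], with a stem-final [d] ~ [t] alternation.
The stem 'path' ([ŋanɛti], [ŋanɛt]) shows [t] unchanged in both environments, so [t] cannot be basic with [d] derived before the 1SG.POSS suffix.
The alternation reflects word-final obstruent devoicing: voiced obstruents become voiceless word-finally. /d/ is underlying.

/nɛxed/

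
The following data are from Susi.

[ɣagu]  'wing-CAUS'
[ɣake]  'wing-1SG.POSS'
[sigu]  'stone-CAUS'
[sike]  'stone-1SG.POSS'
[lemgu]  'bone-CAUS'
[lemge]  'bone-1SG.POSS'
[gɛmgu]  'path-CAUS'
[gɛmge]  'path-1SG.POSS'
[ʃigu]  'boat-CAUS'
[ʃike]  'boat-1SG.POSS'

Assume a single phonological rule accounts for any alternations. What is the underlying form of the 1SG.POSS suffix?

The 1SG.POSS suffix surfaces as [-ge] and [-ke], depending on the final segment of the stem.
The CAUS suffix, which begins with [g], is invariant after every stem; so [g] is not altered by any rule here.
So the underlying form is /-ke/, and voiceless stops become voiced after a nasal.

/-ke/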